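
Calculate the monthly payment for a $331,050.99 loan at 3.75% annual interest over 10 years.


Loan payment formula: PMT = PV × r / (1 − (1 + r)^(−n))
Monthly rate r = 0.0375/12 = 0.003125, n = 120 months
Denominator: 1 − (1 + 0.0375/12)^(−120) = 0.3123087
PMT = $331,050.99 × (0.0375/12) / 0.3123087
PMT = $3,312.54 per month

PMT = PV × r / (1-(1+r)^(-n)) = $3,312.54/month


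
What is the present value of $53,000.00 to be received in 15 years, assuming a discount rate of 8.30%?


Present value formula: PV = FV / (1 + r)^t
PV = $53,000.00 / (1 + 0.083)^15
PV = $53,000.00 / 3.306944
PV = $16,026.88

PV = FV / (1 + r)^t = $16,026.88


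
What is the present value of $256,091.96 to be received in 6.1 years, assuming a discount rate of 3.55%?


Present value formula: PV = FV / (1 + r)^t
PV = $256,091.96 / (1 + 0.0355)^6.1
PV = $256,091.96 / 1.23713083
PV = $207,004.75

PV = FV / (1 + r)^t = $207,004.75


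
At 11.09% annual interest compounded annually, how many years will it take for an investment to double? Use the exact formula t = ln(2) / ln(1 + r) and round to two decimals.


Doubling condition: (1 + r)^t = 2
Take ln of both sides: t × ln(1 + r) = ln(2)
t = ln(2) / ln(1 + r)
t = 0.693147 / 0.105170
t = 6.59

t = ln(2) / ln(1 + r) = 6.59 years


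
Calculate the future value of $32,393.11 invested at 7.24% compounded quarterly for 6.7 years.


Compound interest formula: A = P(1 + r/n)^(nt)
A = $32,393.11 × (1 + 0.0724/4)^(4 × 6.7)
Growth factor: (1 + 0.0724/4)^26.8 = 1.6172744
A = $32,393.11 × 1.6172744
A = $52,388.55

A = P(1 + r/n)^(nt) = $52,388.55


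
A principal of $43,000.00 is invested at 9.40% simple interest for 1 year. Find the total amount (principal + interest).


Total amount formula: A = P(1 + rt) = P + P·r·t
Interest: I = P × r × t = $43,000.00 × 0.094 × 1 = $4,042.00
A = P + I = $43,000.00 + $4,042.00 = $47,042.00

A = P + I = P(1 + rt) = $47,042.00


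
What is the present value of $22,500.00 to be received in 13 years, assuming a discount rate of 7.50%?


Present value formula: PV = FV / (1 + r)^t
PV = $22,500.00 / (1 + 0.075)^13
PV = $22,500.00 / 2.560413
PV = $8,787.64

PV = FV / (1 + r)^t = $8,787.64


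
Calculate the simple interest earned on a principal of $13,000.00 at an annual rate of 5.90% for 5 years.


Simple interest formula: I = P × r × t
I = $13,000.00 × 0.059 × 5
I = $3,835.00

I = P × r × t = $3,835.00


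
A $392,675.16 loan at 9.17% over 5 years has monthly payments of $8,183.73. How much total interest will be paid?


Total paid over the life of the loan = PMT × n.
Total paid = $8,183.73 × 60 = $491,023.80
Total interest = total paid − principal = $491,023.80 − $392,675.16 = $98,348.64

Total interest = (PMT × n) - PV = $98,348.64


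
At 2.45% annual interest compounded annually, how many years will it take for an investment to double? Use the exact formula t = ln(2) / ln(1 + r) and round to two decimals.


Doubling condition: (1 + r)^t = 2
Take ln of both sides: t × ln(1 + r) = ln(2)
t = ln(2) / ln(1 + r)
t = 0.693147 / 0.024205
t = 28.64

t = ln(2) / ln(1 + r) = 28.64 years


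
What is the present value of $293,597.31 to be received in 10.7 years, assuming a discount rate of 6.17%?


Present value formula: PV = FV / (1 + r)^t
PV = $293,597.31 / (1 + 0.0617)^10.7
PV = $293,597.31 / 1.8976646
PV = $154,715.07

PV = FV / (1 + r)^t = $154,715.07


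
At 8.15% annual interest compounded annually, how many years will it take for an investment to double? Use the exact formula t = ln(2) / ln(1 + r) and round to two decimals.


Doubling condition: (1 + r)^t = 2
Take ln of both sides: t × ln(1 + r) = ln(2)
t = ln(2) / ln(1 + r)
t = 0.693147 / 0.078349
t = 8.85

t = ln(2) / ln(1 + r) = 8.85 years


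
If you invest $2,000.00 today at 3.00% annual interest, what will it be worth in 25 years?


Future value formula: FV = PV × (1 + r)^t
FV = $2,000.00 × (1 + 0.03)^25
FV = $2,000.00 × 2.093778
FV = $4,187.56

FV = PV × (1 + r)^t = $4,187.56


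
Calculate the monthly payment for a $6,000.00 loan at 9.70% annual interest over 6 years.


Loan payment formula: PMT = PV × r / (1 − (1 + r)^(−n))
Monthly rate r = 0.097/12 ≈ 0.00808333, n = 72 months
Denominator: 1 − (1 + 0.097/12)^(−72) = 0.439911
PMT = $6,000.00 × (0.097/12) / 0.439911
PMT = $110.25 per month

PMT = PV × r / (1-(1+r)^(-n)) = $110.25/month


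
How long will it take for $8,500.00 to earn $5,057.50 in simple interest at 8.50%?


Rearrange the simple interest formula for t:
I = P × r × t  ⇒  t = I / (P × r)
t = $5,057.50 / ($8,500.00 × 0.085)
t = 7

t = I/(P×r) = 7 years


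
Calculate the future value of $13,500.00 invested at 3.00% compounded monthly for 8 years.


Compound interest formula: A = P(1 + r/n)^(nt)
A = $13,500.00 × (1 + 0.03/12)^(12 × 8)
Growth factor: (1 + 0.03/12)^96 = 1.270868
A = $13,500.00 × 1.270868
A = $17,156.72

A = P(1 + r/n)^(nt) = $17,156.72


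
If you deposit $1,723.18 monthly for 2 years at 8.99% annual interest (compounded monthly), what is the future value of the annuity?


Future value of an ordinary annuity: FV = PMT × ((1 + r)^n − 1) / r
Monthly rate r = 0.0899/12 ≈ 0.00749167, n = 24
FV = $1,723.18 × ((1 + 0.0899/12)^24 − 1) / (0.0899/12)
FV = $1,723.18 × 26.185902
FV = $45,123.02

FV = PMT × ((1+r)^n - 1)/r = $45,123.02


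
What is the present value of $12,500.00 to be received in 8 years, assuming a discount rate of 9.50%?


Present value formula: PV = FV / (1 + r)^t
PV = $12,500.00 / (1 + 0.095)^8
PV = $12,500.00 / 2.066869
PV = $6,047.79

PV = FV / (1 + r)^t = $6,047.79


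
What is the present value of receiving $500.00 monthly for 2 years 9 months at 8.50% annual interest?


Present value of an ordinary annuity: PV = PMT × (1 − (1 + r)^(−n)) / r
Monthly rate r = 0.085/12 ≈ 0.00708333, n = 33
PV = $500.00 × (1 − (1 + 0.085/12)^(−33)) / (0.085/12)
PV = $500.00 × 29.334752
PV = $14,667.38

PV = PMT × (1-(1+r)^(-n))/r = $14,667.38


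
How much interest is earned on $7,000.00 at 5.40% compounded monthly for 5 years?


Compound interest earned = final amount − principal.
A = P(1 + r/n)^(nt) = $7,000.00 × (1 + 0.054/12)^(12 × 5) = $9,164.20
Interest = A − P = $9,164.20 − $7,000.00 = $2,164.20

Interest = A - P = $2,164.20


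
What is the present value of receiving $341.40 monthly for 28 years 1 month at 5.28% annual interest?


Present value of an ordinary annuity: PV = PMT × (1 − (1 + r)^(−n)) / r
Monthly rate r = 0.0528/12 = 0.0044, n = 337
PV = $341.40 × (1 − (1 + 0.0528/12)^(−337)) / (0.0528/12)
PV = $341.40 × 175.513467
PV = $59,920.30

PV = PMT × (1-(1+r)^(-n))/r = $59,920.30


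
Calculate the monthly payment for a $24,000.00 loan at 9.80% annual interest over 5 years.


Loan payment formula: PMT = PV × r / (1 − (1 + r)^(−n))
Monthly rate r = 0.098/12 ≈ 0.00816667, n = 60 months
Denominator: 1 − (1 + 0.098/12)^(−60) = 0.386153
PMT = $24,000.00 × (0.098/12) / 0.386153
PMT = $507.57 per month

PMT = PV × r / (1-(1+r)^(-n)) = $507.57/month


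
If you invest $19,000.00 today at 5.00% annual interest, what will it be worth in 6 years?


Future value formula: FV = PV × (1 + r)^t
FV = $19,000.00 × (1 + 0.05)^6
FV = $19,000.00 × 1.340096
FV = $25,461.82

FV = PV × (1 + r)^t = $25,461.82


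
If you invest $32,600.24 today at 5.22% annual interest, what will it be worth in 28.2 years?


Future value formula: FV = PV × (1 + r)^t
FV = $32,600.24 × (1 + 0.0522)^28.2
FV = $32,600.24 × 4.1992525
FV = $136,896.64

FV = PV × (1 + r)^t = $136,896.64


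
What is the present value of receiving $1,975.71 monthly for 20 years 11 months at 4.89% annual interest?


Present value of an ordinary annuity: PV = PMT × (1 − (1 + r)^(−n)) / r
Monthly rate r = 0.0489/12 = 0.004075, n = 251
PV = $1,975.71 × (1 − (1 + 0.0489/12)^(−251)) / (0.0489/12)
PV = $1,975.71 × 156.9752622
PV = $310,137.60

PV = PMT × (1-(1+r)^(-n))/r = $310,137.60


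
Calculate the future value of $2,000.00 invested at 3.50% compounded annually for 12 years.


Compound interest formula: A = P(1 + r/n)^(nt)
A = $2,000.00 × (1 + 0.035/1)^(1 × 12)
Growth factor: (1 + 0.035/1)^12 = 1.511069
A = $2,000.00 × 1.511069
A = $3,022.14

A = P(1 + r/n)^(nt) = $3,022.14


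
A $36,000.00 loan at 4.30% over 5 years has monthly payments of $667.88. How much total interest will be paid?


Total paid over the life of the loan = PMT × n.
Total paid = $667.88 × 60 = $40,072.80
Total interest = total paid − principal = $40,072.80 − $36,000.00 = $4,072.80

Total interest = (PMT × n) - PV = $4,072.80


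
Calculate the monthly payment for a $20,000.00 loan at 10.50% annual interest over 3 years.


Loan payment formula: PMT = PV × r / (1 − (1 + r)^(−n))
Monthly rate r = 0.105/12 = 0.00875, n = 36 months
Denominator: 1 − (1 + 0.105/12)^(−36) = 0.269211
PMT = $20,000.00 × (0.105/12) / 0.269211
PMT = $650.05 per month

PMT = PV × r / (1-(1+r)^(-n)) = $650.05/month


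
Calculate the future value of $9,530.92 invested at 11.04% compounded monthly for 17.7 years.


Compound interest formula: A = P(1 + r/n)^(nt)
A = $9,530.92 × (1 + 0.1104/12)^(12 × 17.7)
Growth factor: (1 + 0.1104/12)^212.4 = 6.994653
A = $9,530.92 × 6.994653
A = $66,665.48

A = P(1 + r/n)^(nt) = $66,665.48


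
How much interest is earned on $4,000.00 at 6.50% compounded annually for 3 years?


Compound interest earned = final amount − principal.
A = P(1 + r/n)^(nt) = $4,000.00 × (1 + 0.065/1)^(1 × 3) = $4,831.80
Interest = A − P = $4,831.80 − $4,000.00 = $831.80

Interest = A - P = $831.80


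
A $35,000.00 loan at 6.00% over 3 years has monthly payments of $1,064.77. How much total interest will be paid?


Total paid over the life of the loan = PMT × n.
Total paid = $1,064.77 × 36 = $38,331.72
Total interest = total paid − principal = $38,331.72 − $35,000.00 = $3,331.72

Total interest = (PMT × n) - PV = $3,331.72


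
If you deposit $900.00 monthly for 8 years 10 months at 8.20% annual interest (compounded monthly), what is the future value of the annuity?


Future value of an ordinary annuity: FV = PMT × ((1 + r)^n − 1) / r
Monthly rate r = 0.082/12 ≈ 0.00683333, n = 106
FV = $900.00 × ((1 + 0.082/12)^106 − 1) / (0.082/12)
FV = $900.00 × 154.8699613
FV = $139,382.97

FV = PMT × ((1+r)^n - 1)/r = $139,382.97


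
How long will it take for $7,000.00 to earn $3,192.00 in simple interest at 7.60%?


Rearrange the simple interest formula for t:
I = P × r × t  ⇒  t = I / (P × r)
t = $3,192.00 / ($7,000.00 × 0.076)
t = 6

t = I/(P×r) = 6 years


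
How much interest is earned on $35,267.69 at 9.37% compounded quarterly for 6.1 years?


Compound interest earned = final amount − principal.
A = P(1 + r/n)^(nt) = $35,267.69 × (1 + 0.0937/4)^(4 × 6.1) = $62,050.31
Interest = A − P = $62,050.31 − $35,267.69 = $26,782.62

Interest = A - P = $26,782.62


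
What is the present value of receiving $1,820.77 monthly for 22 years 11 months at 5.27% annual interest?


Present value of an ordinary annuity: PV = PMT × (1 − (1 + r)^(−n)) / r
Monthly rate r = 0.0527/12 ≈ 0.00439167, n = 275
PV = $1,820.77 × (1 − (1 + 0.0527/12)^(−275)) / (0.0527/12)
PV = $1,820.77 × 159.467300
PV = $290,353.28

PV = PMT × (1-(1+r)^(-n))/r = $290,353.28


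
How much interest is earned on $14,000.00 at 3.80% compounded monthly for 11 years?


Compound interest earned = final amount − principal.
A = P(1 + r/n)^(nt) = $14,000.00 × (1 + 0.038/12)^(12 × 11) = $21,250.85
Interest = A − P = $21,250.85 − $14,000.00 = $7,250.85

Interest = A - P = $7,250.85


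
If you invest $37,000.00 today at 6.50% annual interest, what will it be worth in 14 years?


Future value formula: FV = PV × (1 + r)^t
FV = $37,000.00 × (1 + 0.065)^14
FV = $37,000.00 × 2.414874
FV = $89,350.34

FV = PV × (1 + r)^t = $89,350.34


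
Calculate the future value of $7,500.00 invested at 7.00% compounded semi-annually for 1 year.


Compound interest formula: A = P(1 + r/n)^(nt)
A = $7,500.00 × (1 + 0.07/2)^(2 × 1)
Growth factor: (1 + 0.07/2)^2 = 1.071225
A = $7,500.00 × 1.071225
A = $8,034.19

A = P(1 + r/n)^(nt) = $8,034.19


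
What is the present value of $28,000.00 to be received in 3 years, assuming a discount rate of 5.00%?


Present value formula: PV = FV / (1 + r)^t
PV = $28,000.00 / (1 + 0.05)^3
PV = $28,000.00 / 1.157625
PV = $24,187.45

PV = FV / (1 + r)^t = $24,187.45


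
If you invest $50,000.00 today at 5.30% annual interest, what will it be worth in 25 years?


Future value formula: FV = PV × (1 + r)^t
FV = $50,000.00 × (1 + 0.053)^25
FV = $50,000.00 × 3.636715
FV = $181,835.75

FV = PV × (1 + r)^t = $181,835.75


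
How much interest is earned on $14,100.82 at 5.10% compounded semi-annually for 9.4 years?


Compound interest earned = final amount − principal.
A = P(1 + r/n)^(nt) = $14,100.82 × (1 + 0.051/2)^(2 × 9.4) = $22,637.83
Interest = A − P = $22,637.83 − $14,100.82 = $8,537.01

Interest = A - P = $8,537.01


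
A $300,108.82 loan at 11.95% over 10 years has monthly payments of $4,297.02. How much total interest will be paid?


Total paid over the life of the loan = PMT × n.
Total paid = $4,297.02 × 120 = $515,642.40
Total interest = total paid − principal = $515,642.40 − $300,108.82 = $215,533.58

Total interest = (PMT × n) - PV = $215,533.58


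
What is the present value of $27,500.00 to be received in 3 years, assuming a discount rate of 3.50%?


Present value formula: PV = FV / (1 + r)^t
PV = $27,500.00 / (1 + 0.035)^3
PV = $27,500.00 / 1.108718
PV = $24,803.42

PV = FV / (1 + r)^t = $24,803.42


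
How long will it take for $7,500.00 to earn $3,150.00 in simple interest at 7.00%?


Rearrange the simple interest formula for t:
I = P × r × t  ⇒  t = I / (P × r)
t = $3,150.00 / ($7,500.00 × 0.07)
t = 6

t = I/(P×r) = 6 years


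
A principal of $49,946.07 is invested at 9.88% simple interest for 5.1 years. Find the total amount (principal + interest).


Total amount formula: A = P(1 + rt) = P + P·r·t
Interest: I = P × r × t = $49,946.07 × 0.0988 × 5.1 = $25,166.83
A = P + I = $49,946.07 + $25,166.83 = $75,112.90

A = P + I = P(1 + rt) = $75,112.90


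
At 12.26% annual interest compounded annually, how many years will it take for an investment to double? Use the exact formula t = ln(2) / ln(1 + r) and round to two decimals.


Doubling condition: (1 + r)^t = 2
Take ln of both sides: t × ln(1 + r) = ln(2)
t = ln(2) / ln(1 + r)
t = 0.693147 / 0.115647
t = 5.99

t = ln(2) / ln(1 + r) = 5.99 years


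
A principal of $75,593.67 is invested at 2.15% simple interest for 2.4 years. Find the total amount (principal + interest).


Total amount formula: A = P(1 + rt) = P + P·r·t
Interest: I = P × r × t = $75,593.67 × 0.0215 × 2.4 = $3,900.63
A = P + I = $75,593.67 + $3,900.63 = $79,494.30

A = P + I = P(1 + rt) = $79,494.30


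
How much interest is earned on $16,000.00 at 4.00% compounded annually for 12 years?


Compound interest earned = final amount − principal.
A = P(1 + r/n)^(nt) = $16,000.00 × (1 + 0.04/1)^(1 × 12) = $25,616.52
Interest = A − P = $25,616.52 − $16,000.00 = $9,616.52

Interest = A - P = $9,616.52


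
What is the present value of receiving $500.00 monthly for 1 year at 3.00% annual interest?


Present value of an ordinary annuity: PV = PMT × (1 − (1 + r)^(−n)) / r
Monthly rate r = 0.03/12 = 0.0025, n = 12
PV = $500.00 × (1 − (1 + 0.03/12)^(−12)) / (0.03/12)
PV = $500.00 × 11.807254
PV = $5,903.63

PV = PMT × (1-(1+r)^(-n))/r = $5,903.63


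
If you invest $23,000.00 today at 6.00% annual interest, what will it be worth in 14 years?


Future value formula: FV = PV × (1 + r)^t
FV = $23,000.00 × (1 + 0.06)^14
FV = $23,000.00 × 2.260904
FV = $52,000.79

FV = PV × (1 + r)^t = $52,000.79


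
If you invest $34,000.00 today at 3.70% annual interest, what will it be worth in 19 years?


Future value formula: FV = PV × (1 + r)^t
FV = $34,000.00 × (1 + 0.037)^19
FV = $34,000.00 × 1.994327
FV = $67,807.12

FV = PV × (1 + r)^t = $67,807.12


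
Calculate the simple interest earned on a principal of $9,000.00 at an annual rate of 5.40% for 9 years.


Simple interest formula: I = P × r × t
I = $9,000.00 × 0.054 × 9
I = $4,374.00

I = P × r × t = $4,374.00


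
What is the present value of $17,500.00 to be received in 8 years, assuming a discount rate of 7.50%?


Present value formula: PV = FV / (1 + r)^t
PV = $17,500.00 / (1 + 0.075)^8
PV = $17,500.00 / 1.783478
PV = $9,812.29

PV = FV / (1 + r)^t = $9,812.29


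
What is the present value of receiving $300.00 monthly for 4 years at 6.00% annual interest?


Present value of an ordinary annuity: PV = PMT × (1 − (1 + r)^(−n)) / r
Monthly rate r = 0.06/12 = 0.005, n = 48
PV = $300.00 × (1 − (1 + 0.06/12)^(−48)) / (0.06/12)
PV = $300.00 × 42.580318
PV = $12,774.10

PV = PMT × (1-(1+r)^(-n))/r = $12,774.10


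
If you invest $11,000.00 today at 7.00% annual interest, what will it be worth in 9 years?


Future value formula: FV = PV × (1 + r)^t
FV = $11,000.00 × (1 + 0.07)^9
FV = $11,000.00 × 1.838459
FV = $20,223.05

FV = PV × (1 + r)^t = $20,223.05


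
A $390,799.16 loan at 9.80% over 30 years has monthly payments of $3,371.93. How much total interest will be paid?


Total paid over the life of the loan = PMT × n.
Total paid = $3,371.93 × 360 = $1,213,894.80
Total interest = total paid − principal = $1,213,894.80 − $390,799.16 = $823,095.64

Total interest = (PMT × n) - PV = $823,095.64


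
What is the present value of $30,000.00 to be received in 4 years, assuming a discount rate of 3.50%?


Present value formula: PV = FV / (1 + r)^t
PV = $30,000.00 / (1 + 0.035)^4
PV = $30,000.00 / 1.147523
PV = $26,143.27

PV = FV / (1 + r)^t = $26,143.27


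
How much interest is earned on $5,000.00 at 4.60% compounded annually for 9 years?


Compound interest earned = final amount − principal.
A = P(1 + r/n)^(nt) = $5,000.00 × (1 + 0.046/1)^(1 × 9) = $7,494.72
Interest = A − P = $7,494.72 − $5,000.00 = $2,494.72

Interest = A - P = $2,494.72


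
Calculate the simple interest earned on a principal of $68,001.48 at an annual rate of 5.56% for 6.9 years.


Simple interest formula: I = P × r × t
I = $68,001.48 × 0.0556 × 6.9
I = $26,088.09

I = P × r × t = $26,088.09


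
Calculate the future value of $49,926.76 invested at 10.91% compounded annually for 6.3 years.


Compound interest formula: A = P(1 + r/n)^(nt)
A = $49,926.76 × (1 + 0.1091/1)^(1 × 6.3)
Growth factor: (1 + 0.1091/1)^6.3 = 1.920063
A = $49,926.76 × 1.920063
A = $95,862.52

A = P(1 + r/n)^(nt) = $95,862.52


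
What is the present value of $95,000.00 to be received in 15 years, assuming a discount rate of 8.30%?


Present value formula: PV = FV / (1 + r)^t
PV = $95,000.00 / (1 + 0.083)^15
PV = $95,000.00 / 3.306944
PV = $28,727.43

PV = FV / (1 + r)^t = $28,727.43


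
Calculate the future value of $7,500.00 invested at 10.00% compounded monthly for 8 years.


Compound interest formula: A = P(1 + r/n)^(nt)
A = $7,500.00 × (1 + 0.1/12)^(12 × 8)
Growth factor: (1 + 0.1/12)^96 = 2.218176
A = $7,500.00 × 2.218176
A = $16,636.32

A = P(1 + r/n)^(nt) = $16,636.32


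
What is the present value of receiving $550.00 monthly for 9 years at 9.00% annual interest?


Present value of an ordinary annuity: PV = PMT × (1 − (1 + r)^(−n)) / r
Monthly rate r = 0.09/12 = 0.0075, n = 108
PV = $550.00 × (1 − (1 + 0.09/12)^(−108)) / (0.09/12)
PV = $550.00 × 73.839382
PV = $40,611.66

PV = PMT × (1-(1+r)^(-n))/r = $40,611.66


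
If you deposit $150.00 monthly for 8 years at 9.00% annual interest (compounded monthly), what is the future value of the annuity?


Future value of an ordinary annuity: FV = PMT × ((1 + r)^n − 1) / r
Monthly rate r = 0.09/12 = 0.0075, n = 96
FV = $150.00 × ((1 + 0.09/12)^96 − 1) / (0.09/12)
FV = $150.00 × 139.856164
FV = $20,978.42

FV = PMT × ((1+r)^n - 1)/r = $20,978.42


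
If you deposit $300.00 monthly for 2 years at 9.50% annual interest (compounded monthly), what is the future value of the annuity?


Future value of an ordinary annuity: FV = PMT × ((1 + r)^n − 1) / r
Monthly rate r = 0.095/12 ≈ 0.00791667, n = 24
FV = $300.00 × ((1 + 0.095/12)^24 − 1) / (0.095/12)
FV = $300.00 × 26.317295
FV = $7,895.19

FV = PMT × ((1+r)^n - 1)/r = $7,895.19


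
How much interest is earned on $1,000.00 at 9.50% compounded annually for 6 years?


Compound interest earned = final amount − principal.
A = P(1 + r/n)^(nt) = $1,000.00 × (1 + 0.095/1)^(1 × 6) = $1,723.79
Interest = A − P = $1,723.79 − $1,000.00 = $723.79

Interest = A - P = $723.79


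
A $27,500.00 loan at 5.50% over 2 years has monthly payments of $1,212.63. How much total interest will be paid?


Total paid over the life of the loan = PMT × n.
Total paid = $1,212.63 × 24 = $29,103.12
Total interest = total paid − principal = $29,103.12 − $27,500.00 = $1,603.12

Total interest = (PMT × n) - PV = $1,603.12


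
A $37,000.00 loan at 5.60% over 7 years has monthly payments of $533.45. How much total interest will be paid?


Total paid over the life of the loan = PMT × n.
Total paid = $533.45 × 84 = $44,809.80
Total interest = total paid − principal = $44,809.80 − $37,000.00 = $7,809.80

Total interest = (PMT × n) - PV = $7,809.80


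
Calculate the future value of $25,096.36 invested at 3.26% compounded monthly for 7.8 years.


Compound interest formula: A = P(1 + r/n)^(nt)
A = $25,096.36 × (1 + 0.0326/12)^(12 × 7.8)
Growth factor: (1 + 0.0326/12)^93.6 = 1.289088
A = $25,096.36 × 1.289088
A = $32,351.42

A = P(1 + r/n)^(nt) = $32,351.42


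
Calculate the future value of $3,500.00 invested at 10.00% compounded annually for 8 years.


Compound interest formula: A = P(1 + r/n)^(nt)
A = $3,500.00 × (1 + 0.1/1)^(1 × 8)
Growth factor: (1 + 0.1/1)^8 = 2.143589
A = $3,500.00 × 2.143589
A = $7,502.56

A = P(1 + r/n)^(nt) = $7,502.56


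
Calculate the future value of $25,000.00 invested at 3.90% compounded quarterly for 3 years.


Compound interest formula: A = P(1 + r/n)^(nt)
A = $25,000.00 × (1 + 0.039/4)^(4 × 3)
Growth factor: (1 + 0.039/4)^12 = 1.12348258
A = $25,000.00 × 1.12348258
A = $28,087.06

A = P(1 + r/n)^(nt) = $28,087.06


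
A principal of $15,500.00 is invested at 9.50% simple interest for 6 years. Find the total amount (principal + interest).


Total amount formula: A = P(1 + rt) = P + P·r·t
Interest: I = P × r × t = $15,500.00 × 0.095 × 6 = $8,835.00
A = P + I = $15,500.00 + $8,835.00 = $24,335.00

A = P + I = P(1 + rt) = $24,335.00


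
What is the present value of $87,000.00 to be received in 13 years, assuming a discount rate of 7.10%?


Present value formula: PV = FV / (1 + r)^t
PV = $87,000.00 / (1 + 0.071)^13
PV = $87,000.00 / 2.4392882
PV = $35,666.14

PV = FV / (1 + r)^t = $35,666.14


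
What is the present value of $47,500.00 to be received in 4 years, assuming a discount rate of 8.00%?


Present value formula: PV = FV / (1 + r)^t
PV = $47,500.00 / (1 + 0.08)^4
PV = $47,500.00 / 1.360489
PV = $34,913.92

PV = FV / (1 + r)^t = $34,913.92


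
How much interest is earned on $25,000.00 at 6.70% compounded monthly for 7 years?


Compound interest earned = final amount − principal.
A = P(1 + r/n)^(nt) = $25,000.00 × (1 + 0.067/12)^(12 × 7) = $39,907.78
Interest = A − P = $39,907.78 − $25,000.00 = $14,907.78

Interest = A - P = $14,907.78


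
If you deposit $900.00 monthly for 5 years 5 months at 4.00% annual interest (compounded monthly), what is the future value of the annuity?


Future value of an ordinary annuity: FV = PMT × ((1 + r)^n − 1) / r
Monthly rate r = 0.04/12 ≈ 0.00333333, n = 65
FV = $900.00 × ((1 + 0.04/12)^65 − 1) / (0.04/12)
FV = $900.00 × 72.444797
FV = $65,200.32

FV = PMT × ((1+r)^n - 1)/r = $65,200.32


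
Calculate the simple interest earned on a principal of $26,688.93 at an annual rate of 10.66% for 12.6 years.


Simple interest formula: I = P × r × t
I = $26,688.93 × 0.1066 × 12.6
I = $35,847.50

I = P × r × t = $35,847.50


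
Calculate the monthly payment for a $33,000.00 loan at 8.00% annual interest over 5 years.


Loan payment formula: PMT = PV × r / (1 − (1 + r)^(−n))
Monthly rate r = 0.08/12 ≈ 0.00666667, n = 60 months
Denominator: 1 − (1 + 0.08/12)^(−60) = 0.328790
PMT = $33,000.00 × (0.08/12) / 0.328790
PMT = $669.12 per month

PMT = PV × r / (1-(1+r)^(-n)) = $669.12/month


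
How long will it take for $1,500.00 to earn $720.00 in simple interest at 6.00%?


Rearrange the simple interest formula for t:
I = P × r × t  ⇒  t = I / (P × r)
t = $720.00 / ($1,500.00 × 0.06)
t = 8

t = I/(P×r) = 8 years


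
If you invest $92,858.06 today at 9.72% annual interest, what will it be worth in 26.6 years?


Future value formula: FV = PV × (1 + r)^t
FV = $92,858.06 × (1 + 0.0972)^26.6
FV = $92,858.06 × 11.7924013
FV = $1,095,019.51

FV = PV × (1 + r)^t = $1,095,019.51


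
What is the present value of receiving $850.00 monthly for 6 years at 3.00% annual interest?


Present value of an ordinary annuity: PV = PMT × (1 − (1 + r)^(−n)) / r
Monthly rate r = 0.03/12 = 0.0025, n = 72
PV = $850.00 × (1 − (1 + 0.03/12)^(−72)) / (0.03/12)
PV = $850.00 × 65.816858
PV = $55,944.33

PV = PMT × (1-(1+r)^(-n))/r = $55,944.33


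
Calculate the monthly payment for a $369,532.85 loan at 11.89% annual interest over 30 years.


Loan payment formula: PMT = PV × r / (1 − (1 + r)^(−n))
Monthly rate r = 0.1189/12 ≈ 0.00990833, n = 360 months
Denominator: 1 − (1 + 0.1189/12)^(−360) = 0.971259
PMT = $369,532.85 × (0.1189/12) / 0.971259
PMT = $3,769.80 per month

PMT = PV × r / (1-(1+r)^(-n)) = $3,769.80/month


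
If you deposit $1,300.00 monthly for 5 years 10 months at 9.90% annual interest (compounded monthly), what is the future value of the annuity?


Future value of an ordinary annuity: FV = PMT × ((1 + r)^n − 1) / r
Monthly rate r = 0.099/12 = 0.00825, n = 70
FV = $1,300.00 × ((1 + 0.099/12)^70 − 1) / (0.099/12)
FV = $1,300.00 × 94.225824
FV = $122,493.57

FV = PMT × ((1+r)^n - 1)/r = $122,493.57


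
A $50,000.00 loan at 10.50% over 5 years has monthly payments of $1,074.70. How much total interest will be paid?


Total paid over the life of the loan = PMT × n.
Total paid = $1,074.70 × 60 = $64,482.00
Total interest = total paid − principal = $64,482.00 − $50,000.00 = $14,482.00

Total interest = (PMT × n) - PV = $14,482.00


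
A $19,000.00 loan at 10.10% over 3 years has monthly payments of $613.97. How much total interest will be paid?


Total paid over the life of the loan = PMT × n.
Total paid = $613.97 × 36 = $22,102.92
Total interest = total paid − principal = $22,102.92 − $19,000.00 = $3,102.92

Total interest = (PMT × n) - PV = $3,102.92


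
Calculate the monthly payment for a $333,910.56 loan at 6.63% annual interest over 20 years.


Loan payment formula: PMT = PV × r / (1 − (1 + r)^(−n))
Monthly rate r = 0.0663/12 = 0.005525, n = 240 months
Denominator: 1 − (1 + 0.0663/12)^(−240) = 0.733492
PMT = $333,910.56 × (0.0663/12) / 0.733492
PMT = $2,515.17 per month

PMT = PV × r / (1-(1+r)^(-n)) = $2,515.17/month


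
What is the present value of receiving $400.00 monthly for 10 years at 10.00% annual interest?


Present value of an ordinary annuity: PV = PMT × (1 − (1 + r)^(−n)) / r
Monthly rate r = 0.1/12 ≈ 0.00833333, n = 120
PV = $400.00 × (1 − (1 + 0.1/12)^(−120)) / (0.1/12)
PV = $400.00 × 75.671163
PV = $30,268.47

PV = PMT × (1-(1+r)^(-n))/r = $30,268.47


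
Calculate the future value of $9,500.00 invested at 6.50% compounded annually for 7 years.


Compound interest formula: A = P(1 + r/n)^(nt)
A = $9,500.00 × (1 + 0.065/1)^(1 × 7)
Growth factor: (1 + 0.065/1)^7 = 1.5539865
A = $9,500.00 × 1.5539865
A = $14,762.87

A = P(1 + r/n)^(nt) = $14,762.87


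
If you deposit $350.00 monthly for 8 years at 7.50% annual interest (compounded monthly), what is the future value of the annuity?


Future value of an ordinary annuity: FV = PMT × ((1 + r)^n − 1) / r
Monthly rate r = 0.075/12 = 0.00625, n = 96
FV = $350.00 × ((1 + 0.075/12)^96 − 1) / (0.075/12)
FV = $350.00 × 130.995147
FV = $45,848.30

FV = PMT × ((1+r)^n - 1)/r = $45,848.30


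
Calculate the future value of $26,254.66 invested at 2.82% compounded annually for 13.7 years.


Compound interest formula: A = P(1 + r/n)^(nt)
A = $26,254.66 × (1 + 0.0282/1)^(1 × 13.7)
Growth factor: (1 + 0.0282/1)^13.7 = 1.463737
A = $26,254.66 × 1.463737
A = $38,429.92

A = P(1 + r/n)^(nt) = $38,429.92


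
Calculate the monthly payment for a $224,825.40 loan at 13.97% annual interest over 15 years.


Loan payment formula: PMT = PV × r / (1 − (1 + r)^(−n))
Monthly rate r = 0.1397/12 ≈ 0.01164167, n = 180 months
Denominator: 1 − (1 + 0.1397/12)^(−180) = 0.875493
PMT = $224,825.40 × (0.1397/12) / 0.875493
PMT = $2,989.56 per month

PMT = PV × r / (1-(1+r)^(-n)) = $2,989.56/month


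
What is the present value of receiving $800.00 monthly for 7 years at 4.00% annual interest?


Present value of an ordinary annuity: PV = PMT × (1 − (1 + r)^(−n)) / r
Monthly rate r = 0.04/12 ≈ 0.00333333, n = 84
PV = $800.00 × (1 − (1 + 0.04/12)^(−84)) / (0.04/12)
PV = $800.00 × 73.159278
PV = $58,527.42

PV = PMT × (1-(1+r)^(-n))/r = $58,527.42


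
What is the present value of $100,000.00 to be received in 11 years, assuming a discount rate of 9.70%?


Present value formula: PV = FV / (1 + r)^t
PV = $100,000.00 / (1 + 0.097)^11
PV = $100,000.00 / 2.768681
PV = $36,118.28

PV = FV / (1 + r)^t = $36,118.28


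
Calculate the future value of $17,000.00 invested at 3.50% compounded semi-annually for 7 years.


Compound interest formula: A = P(1 + r/n)^(nt)
A = $17,000.00 × (1 + 0.035/2)^(2 × 7)
Growth factor: (1 + 0.035/2)^14 = 1.274917
A = $17,000.00 × 1.274917
A = $21,673.59

A = P(1 + r/n)^(nt) = $21,673.59


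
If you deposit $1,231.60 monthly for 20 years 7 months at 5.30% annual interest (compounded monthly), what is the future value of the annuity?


Future value of an ordinary annuity: FV = PMT × ((1 + r)^n − 1) / r
Monthly rate r = 0.053/12 ≈ 0.00441667, n = 247
FV = $1,231.60 × ((1 + 0.053/12)^247 − 1) / (0.053/12)
FV = $1,231.60 × 446.005914
FV = $549,300.88

FV = PMT × ((1+r)^n - 1)/r = $549,300.88


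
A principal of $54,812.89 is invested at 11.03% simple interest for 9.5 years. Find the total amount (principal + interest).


Total amount formula: A = P(1 + rt) = P + P·r·t
Interest: I = P × r × t = $54,812.89 × 0.1103 × 9.5 = $57,435.69
A = P + I = $54,812.89 + $57,435.69 = $112,248.58

A = P + I = P(1 + rt) = $112,248.58


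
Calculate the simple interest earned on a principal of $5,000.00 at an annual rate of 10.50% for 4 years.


Simple interest formula: I = P × r × t
I = $5,000.00 × 0.105 × 4
I = $2,100.00

I = P × r × t = $2,100.00


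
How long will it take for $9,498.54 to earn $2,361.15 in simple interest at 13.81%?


Rearrange the simple interest formula for t:
I = P × r × t  ⇒  t = I / (P × r)
t = $2,361.15 / ($9,498.54 × 0.1381)
t = 1.8

t = I/(P×r) = 1.8 years


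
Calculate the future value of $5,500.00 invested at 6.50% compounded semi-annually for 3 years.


Compound interest formula: A = P(1 + r/n)^(nt)
A = $5,500.00 × (1 + 0.065/2)^(2 × 3)
Growth factor: (1 + 0.065/2)^6 = 1.211547
A = $5,500.00 × 1.211547
A = $6,663.51

A = P(1 + r/n)^(nt) = $6,663.51


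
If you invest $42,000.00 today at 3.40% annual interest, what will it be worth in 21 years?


Future value formula: FV = PV × (1 + r)^t
FV = $42,000.00 × (1 + 0.034)^21
FV = $42,000.00 × 2.0180472
FV = $84,757.98

FV = PV × (1 + r)^t = $84,757.98


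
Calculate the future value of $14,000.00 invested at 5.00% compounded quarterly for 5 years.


Compound interest formula: A = P(1 + r/n)^(nt)
A = $14,000.00 × (1 + 0.05/4)^(4 × 5)
Growth factor: (1 + 0.05/4)^20 = 1.282037
A = $14,000.00 × 1.282037
A = $17,948.52

A = P(1 + r/n)^(nt) = $17,948.52


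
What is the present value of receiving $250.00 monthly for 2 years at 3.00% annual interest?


Present value of an ordinary annuity: PV = PMT × (1 − (1 + r)^(−n)) / r
Monthly rate r = 0.03/12 = 0.0025, n = 24
PV = $250.00 × (1 − (1 + 0.03/12)^(−24)) / (0.03/12)
PV = $250.00 × 23.2659796
PV = $5,816.49

PV = PMT × (1-(1+r)^(-n))/r = $5,816.49


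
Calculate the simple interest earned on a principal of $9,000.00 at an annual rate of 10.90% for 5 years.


Simple interest formula: I = P × r × t
I = $9,000.00 × 0.109 × 5
I = $4,905.00

I = P × r × t = $4,905.00


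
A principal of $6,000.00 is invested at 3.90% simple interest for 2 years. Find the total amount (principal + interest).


Total amount formula: A = P(1 + rt) = P + P·r·t
Interest: I = P × r × t = $6,000.00 × 0.039 × 2 = $468.00
A = P + I = $6,000.00 + $468.00 = $6,468.00

A = P + I = P(1 + rt) = $6,468.00


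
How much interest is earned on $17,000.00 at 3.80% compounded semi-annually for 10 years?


Compound interest earned = final amount − principal.
A = P(1 + r/n)^(nt) = $17,000.00 × (1 + 0.038/2)^(2 × 10) = $24,770.38
Interest = A − P = $24,770.38 − $17,000.00 = $7,770.38

Interest = A - P = $7,770.38


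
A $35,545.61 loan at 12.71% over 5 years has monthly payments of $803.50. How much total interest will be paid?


Total paid over the life of the loan = PMT × n.
Total paid = $803.50 × 60 = $48,210.00
Total interest = total paid − principal = $48,210.00 − $35,545.61 = $12,664.39

Total interest = (PMT × n) - PV = $12,664.39


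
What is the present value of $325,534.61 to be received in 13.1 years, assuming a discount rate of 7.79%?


Present value formula: PV = FV / (1 + r)^t
PV = $325,534.61 / (1 + 0.0779)^13.1
PV = $325,534.61 / 2.6716403
PV = $121,848.22

PV = FV / (1 + r)^t = $121,848.22


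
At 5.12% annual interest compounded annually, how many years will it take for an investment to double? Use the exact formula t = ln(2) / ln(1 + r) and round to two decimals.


Doubling condition: (1 + r)^t = 2
Take ln of both sides: t × ln(1 + r) = ln(2)
t = ln(2) / ln(1 + r)
t = 0.693147 / 0.049932
t = 13.88

t = ln(2) / ln(1 + r) = 13.88 years


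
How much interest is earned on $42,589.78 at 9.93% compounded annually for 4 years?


Compound interest earned = final amount − principal.
A = P(1 + r/n)^(nt) = $42,589.78 × (1 + 0.0993/1)^(1 × 4) = $62,197.12
Interest = A − P = $62,197.12 − $42,589.78 = $19,607.34

Interest = A - P = $19,607.34


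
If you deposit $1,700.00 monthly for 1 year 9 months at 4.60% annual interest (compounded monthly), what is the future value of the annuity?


Future value of an ordinary annuity: FV = PMT × ((1 + r)^n − 1) / r
Monthly rate r = 0.046/12 ≈ 0.00383333, n = 21
FV = $1,700.00 × ((1 + 0.046/12)^21 − 1) / (0.046/12)
FV = $1,700.00 × 21.824885
FV = $37,102.30

FV = PMT × ((1+r)^n - 1)/r = $37,102.30


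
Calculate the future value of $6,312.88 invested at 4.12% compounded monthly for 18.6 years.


Compound interest formula: A = P(1 + r/n)^(nt)
A = $6,312.88 × (1 + 0.0412/12)^(12 × 18.6)
Growth factor: (1 + 0.0412/12)^223.2 = 2.1490105
A = $6,312.88 × 2.1490105
A = $13,566.45

A = P(1 + r/n)^(nt) = $13,566.45


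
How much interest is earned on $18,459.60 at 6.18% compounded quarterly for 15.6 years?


Compound interest earned = final amount − principal.
A = P(1 + r/n)^(nt) = $18,459.60 × (1 + 0.0618/4)^(4 × 15.6) = $48,052.44
Interest = A − P = $48,052.44 − $18,459.60 = $29,592.84

Interest = A - P = $29,592.84


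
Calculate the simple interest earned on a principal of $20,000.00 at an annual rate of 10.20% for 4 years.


Simple interest formula: I = P × r × t
I = $20,000.00 × 0.102 × 4
I = $8,160.00

I = P × r × t = $8,160.00


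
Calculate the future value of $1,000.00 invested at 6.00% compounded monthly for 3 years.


Compound interest formula: A = P(1 + r/n)^(nt)
A = $1,000.00 × (1 + 0.06/12)^(12 × 3)
Growth factor: (1 + 0.06/12)^36 = 1.196681
A = $1,000.00 × 1.196681
A = $1,196.68

A = P(1 + r/n)^(nt) = $1,196.68


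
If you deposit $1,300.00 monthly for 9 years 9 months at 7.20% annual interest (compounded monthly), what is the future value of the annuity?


Future value of an ordinary annuity: FV = PMT × ((1 + r)^n − 1) / r
Monthly rate r = 0.072/12 = 0.006, n = 117
FV = $1,300.00 × ((1 + 0.072/12)^117 − 1) / (0.072/12)
FV = $1,300.00 × 168.926025
FV = $219,603.83

FV = PMT × ((1+r)^n - 1)/r = $219,603.83


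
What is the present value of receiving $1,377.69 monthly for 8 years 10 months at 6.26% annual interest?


Present value of an ordinary annuity: PV = PMT × (1 − (1 + r)^(−n)) / r
Monthly rate r = 0.0626/12 ≈ 0.00521667, n = 106
PV = $1,377.69 × (1 − (1 + 0.0626/12)^(−106)) / (0.0626/12)
PV = $1,377.69 × 81.264895
PV = $111,957.83

PV = PMT × (1-(1+r)^(-n))/r = $111,957.83


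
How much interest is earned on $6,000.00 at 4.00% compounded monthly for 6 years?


Compound interest earned = final amount − principal.
A = P(1 + r/n)^(nt) = $6,000.00 × (1 + 0.04/12)^(12 × 6) = $7,624.45
Interest = A − P = $7,624.45 − $6,000.00 = $1,624.45

Interest = A - P = $1,624.45


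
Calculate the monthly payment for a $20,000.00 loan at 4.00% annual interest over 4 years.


Loan payment formula: PMT = PV × r / (1 − (1 + r)^(−n))
Monthly rate r = 0.04/12 ≈ 0.00333333, n = 48 months
Denominator: 1 − (1 + 0.04/12)^(−48) = 0.147629
PMT = $20,000.00 × (0.04/12) / 0.147629
PMT = $451.58 per month

PMT = PV × r / (1-(1+r)^(-n)) = $451.58/month


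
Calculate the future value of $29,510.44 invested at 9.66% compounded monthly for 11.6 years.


Compound interest formula: A = P(1 + r/n)^(nt)
A = $29,510.44 × (1 + 0.0966/12)^(12 × 11.6)
Growth factor: (1 + 0.0966/12)^139.2 = 3.0528446
A = $29,510.44 × 3.0528446
A = $90,090.79

A = P(1 + r/n)^(nt) = $90,090.79


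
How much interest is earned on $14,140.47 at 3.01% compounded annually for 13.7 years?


Compound interest earned = final amount − principal.
A = P(1 + r/n)^(nt) = $14,140.47 × (1 + 0.0301/1)^(1 × 13.7) = $21,228.12
Interest = A − P = $21,228.12 − $14,140.47 = $7,087.65

Interest = A - P = $7,087.65


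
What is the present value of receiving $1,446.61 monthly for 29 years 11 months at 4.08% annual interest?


Present value of an ordinary annuity: PV = PMT × (1 − (1 + r)^(−n)) / r
Monthly rate r = 0.0408/12 = 0.0034, n = 359
PV = $1,446.61 × (1 − (1 + 0.0408/12)^(−359)) / (0.0408/12)
PV = $1,446.61 × 207.157479
PV = $299,676.08

PV = PMT × (1-(1+r)^(-n))/r = $299,676.08


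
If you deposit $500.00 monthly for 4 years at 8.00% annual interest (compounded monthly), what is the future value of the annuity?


Future value of an ordinary annuity: FV = PMT × ((1 + r)^n − 1) / r
Monthly rate r = 0.08/12 ≈ 0.00666667, n = 48
FV = $500.00 × ((1 + 0.08/12)^48 − 1) / (0.08/12)
FV = $500.00 × 56.349915
FV = $28,174.96

FV = PMT × ((1+r)^n - 1)/r = $28,174.96


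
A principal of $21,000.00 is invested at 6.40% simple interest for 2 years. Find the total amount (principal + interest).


Total amount formula: A = P(1 + rt) = P + P·r·t
Interest: I = P × r × t = $21,000.00 × 0.064 × 2 = $2,688.00
A = P + I = $21,000.00 + $2,688.00 = $23,688.00

A = P + I = P(1 + rt) = $23,688.00


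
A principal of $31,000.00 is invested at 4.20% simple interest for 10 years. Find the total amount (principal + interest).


Total amount formula: A = P(1 + rt) = P + P·r·t
Interest: I = P × r × t = $31,000.00 × 0.042 × 10 = $13,020.00
A = P + I = $31,000.00 + $13,020.00 = $44,020.00

A = P + I = P(1 + rt) = $44,020.00
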